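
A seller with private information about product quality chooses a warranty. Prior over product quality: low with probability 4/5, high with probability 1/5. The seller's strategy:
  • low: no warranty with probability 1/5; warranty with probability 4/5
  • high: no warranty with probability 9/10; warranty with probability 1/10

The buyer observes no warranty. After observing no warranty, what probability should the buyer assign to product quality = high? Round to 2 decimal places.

0.53

Apply Bayes' rule using the sender's strategy as the likelihood.
P(no warranty) = (4/5)·(1/5) + (1/5)·(9/10) = 17/50
P(high | no warranty) = ((1/5)·(9/10)) / (17/50) = (9/50) / (17/50) = 9/17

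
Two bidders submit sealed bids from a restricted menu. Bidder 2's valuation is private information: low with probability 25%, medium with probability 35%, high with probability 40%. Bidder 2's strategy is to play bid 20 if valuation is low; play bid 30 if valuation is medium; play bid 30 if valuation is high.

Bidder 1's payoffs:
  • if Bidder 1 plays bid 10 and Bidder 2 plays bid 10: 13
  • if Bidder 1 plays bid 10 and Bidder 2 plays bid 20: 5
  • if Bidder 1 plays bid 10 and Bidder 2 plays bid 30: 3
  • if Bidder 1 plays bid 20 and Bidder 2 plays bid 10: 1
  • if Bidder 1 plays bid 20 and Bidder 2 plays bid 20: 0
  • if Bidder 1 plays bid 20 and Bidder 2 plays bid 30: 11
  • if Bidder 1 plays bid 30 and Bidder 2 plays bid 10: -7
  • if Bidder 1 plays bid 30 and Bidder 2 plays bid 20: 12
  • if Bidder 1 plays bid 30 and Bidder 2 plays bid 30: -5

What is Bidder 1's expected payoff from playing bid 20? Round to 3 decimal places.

E[bid 20] = 0.25·0 + 0.35·11 + 0.4·11 = 0 + 3.85 + 4.4 = 8.25

8.250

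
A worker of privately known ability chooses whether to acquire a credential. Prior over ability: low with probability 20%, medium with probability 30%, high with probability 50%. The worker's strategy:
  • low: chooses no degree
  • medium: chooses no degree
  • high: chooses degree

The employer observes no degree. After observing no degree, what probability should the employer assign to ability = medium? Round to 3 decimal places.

Apply Bayes' rule using the sender's strategy as the likelihood.
P(no degree) = 0.2·1 + 0.3·1 + 0.5·0 = 0.5
P(medium | no degree) = (0.3·1) / 0.5 = 0.3 / 0.5 = 0.6

0.600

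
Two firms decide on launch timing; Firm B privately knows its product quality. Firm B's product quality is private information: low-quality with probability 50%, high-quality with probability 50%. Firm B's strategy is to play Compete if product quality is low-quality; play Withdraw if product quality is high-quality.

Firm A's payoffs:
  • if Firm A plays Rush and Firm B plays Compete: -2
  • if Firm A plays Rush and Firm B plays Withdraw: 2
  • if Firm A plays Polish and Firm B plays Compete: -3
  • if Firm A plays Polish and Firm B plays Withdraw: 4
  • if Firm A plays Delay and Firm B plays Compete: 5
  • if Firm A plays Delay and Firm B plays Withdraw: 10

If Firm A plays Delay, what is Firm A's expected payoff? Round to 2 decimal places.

7.50

E[Delay] = 0.5·5 + 0.5·10 = 2.5 + 5 = 7.5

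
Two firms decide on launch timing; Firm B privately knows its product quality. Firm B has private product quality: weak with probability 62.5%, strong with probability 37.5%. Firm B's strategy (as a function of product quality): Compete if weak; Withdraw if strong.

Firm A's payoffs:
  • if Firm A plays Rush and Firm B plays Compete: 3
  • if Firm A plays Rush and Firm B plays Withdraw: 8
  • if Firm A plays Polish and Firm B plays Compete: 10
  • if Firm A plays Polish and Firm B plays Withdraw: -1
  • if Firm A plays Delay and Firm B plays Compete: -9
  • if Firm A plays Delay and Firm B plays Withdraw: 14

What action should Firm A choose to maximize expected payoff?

E[Rush] = 0.625·(3) + 0.375·(8) = 4.875
E[Polish] = 0.625·(10) + 0.375·(-1) = 5.875
E[Delay] = 0.625·(-9) + 0.375·(14) = -0.375
Best response: Polish (5.875 is the largest).

Polish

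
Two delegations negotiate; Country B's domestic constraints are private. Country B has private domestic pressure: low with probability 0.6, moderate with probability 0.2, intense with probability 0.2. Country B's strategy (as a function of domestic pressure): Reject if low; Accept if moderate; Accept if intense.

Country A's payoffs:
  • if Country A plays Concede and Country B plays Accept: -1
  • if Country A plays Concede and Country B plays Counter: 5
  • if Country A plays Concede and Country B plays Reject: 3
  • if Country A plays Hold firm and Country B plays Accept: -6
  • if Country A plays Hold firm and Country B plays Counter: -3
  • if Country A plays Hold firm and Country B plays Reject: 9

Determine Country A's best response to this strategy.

Compute Country A's expected payoff for each action, taking the expectation over Country B's type.
E[Concede] = 0.6·(3) + 0.2·(-1) + 0.2·(-1) = 1.4
E[Hold firm] = 0.6·(9) + 0.2·(-6) + 0.2·(-6) = 3
Best response: Hold firm (3 is the largest).

Hold firm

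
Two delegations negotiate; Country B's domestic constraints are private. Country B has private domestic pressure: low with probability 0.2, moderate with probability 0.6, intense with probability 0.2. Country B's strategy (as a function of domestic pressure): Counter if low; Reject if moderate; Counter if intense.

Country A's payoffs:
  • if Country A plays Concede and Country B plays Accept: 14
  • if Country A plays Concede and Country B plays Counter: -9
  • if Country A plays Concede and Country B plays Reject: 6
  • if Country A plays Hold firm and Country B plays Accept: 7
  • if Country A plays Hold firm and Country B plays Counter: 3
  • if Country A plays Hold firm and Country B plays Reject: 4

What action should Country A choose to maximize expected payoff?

Compute Country A's expected payoff for each action, taking the expectation over Country B's type.
E[Concede] = 0.2·(-9) + 0.6·(6) + 0.2·(-9) = 0
E[Hold firm] = 0.2·(3) + 0.6·(4) + 0.2·(3) = 3.6
Best response: Hold firm (3.6 is the largest).

Hold firm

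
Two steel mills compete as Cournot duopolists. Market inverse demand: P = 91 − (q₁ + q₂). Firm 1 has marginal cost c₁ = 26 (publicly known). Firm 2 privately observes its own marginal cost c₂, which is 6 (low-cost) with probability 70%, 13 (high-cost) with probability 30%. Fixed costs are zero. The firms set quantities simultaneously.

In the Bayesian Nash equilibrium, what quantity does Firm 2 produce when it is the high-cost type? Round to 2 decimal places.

Type-c best response for Firm 2: q₂(c) = (91 − c)/2 − q₁/2.
Firm 1 maximizes expected profit; its first-order condition is 91 − 2q₁ − E[q₂] − 26 = 0.
Substituting E[q₂] and solving: E[c₂] = 8.1, so q₁ = (91 − 2·26 + 8.1)/3 = 15.7.
q₂(high-cost) = (91 − 13 − 15.7)/2 = 31.15.

31.15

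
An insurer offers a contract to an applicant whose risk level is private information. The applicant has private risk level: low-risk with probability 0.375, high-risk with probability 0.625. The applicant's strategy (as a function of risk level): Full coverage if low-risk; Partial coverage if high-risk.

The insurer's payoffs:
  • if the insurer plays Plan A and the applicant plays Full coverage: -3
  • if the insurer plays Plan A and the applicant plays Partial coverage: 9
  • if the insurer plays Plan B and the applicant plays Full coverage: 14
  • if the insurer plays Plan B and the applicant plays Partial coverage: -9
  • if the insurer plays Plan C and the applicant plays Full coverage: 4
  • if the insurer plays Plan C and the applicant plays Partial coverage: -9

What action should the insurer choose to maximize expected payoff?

E[Plan A] = 0.375·(-3) + 0.625·(9) = 4.5
E[Plan B] = 0.375·(14) + 0.625·(-9) = -0.375
E[Plan C] = 0.375·(4) + 0.625·(-9) = -4.125
Best response: Plan A (4.5 is the largest).

Plan A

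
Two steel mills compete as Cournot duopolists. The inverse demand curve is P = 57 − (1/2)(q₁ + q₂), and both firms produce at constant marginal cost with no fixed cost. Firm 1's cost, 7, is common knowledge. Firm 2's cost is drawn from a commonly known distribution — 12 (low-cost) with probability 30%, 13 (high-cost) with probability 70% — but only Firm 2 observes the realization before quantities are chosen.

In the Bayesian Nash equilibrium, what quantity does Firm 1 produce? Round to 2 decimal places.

Type-c best response for Firm 2: q₂(c) = (57 − c) − q₁/2.
Firm 1 maximizes expected profit; its first-order condition is 57 − q₁ − (1/2)E[q₂] − 7 = 0.
Substituting E[q₂] and solving: E[c₂] = 12.7, so q₁ = (57 − 2·7 + 12.7)/(3/2) = 37.1333.

37.13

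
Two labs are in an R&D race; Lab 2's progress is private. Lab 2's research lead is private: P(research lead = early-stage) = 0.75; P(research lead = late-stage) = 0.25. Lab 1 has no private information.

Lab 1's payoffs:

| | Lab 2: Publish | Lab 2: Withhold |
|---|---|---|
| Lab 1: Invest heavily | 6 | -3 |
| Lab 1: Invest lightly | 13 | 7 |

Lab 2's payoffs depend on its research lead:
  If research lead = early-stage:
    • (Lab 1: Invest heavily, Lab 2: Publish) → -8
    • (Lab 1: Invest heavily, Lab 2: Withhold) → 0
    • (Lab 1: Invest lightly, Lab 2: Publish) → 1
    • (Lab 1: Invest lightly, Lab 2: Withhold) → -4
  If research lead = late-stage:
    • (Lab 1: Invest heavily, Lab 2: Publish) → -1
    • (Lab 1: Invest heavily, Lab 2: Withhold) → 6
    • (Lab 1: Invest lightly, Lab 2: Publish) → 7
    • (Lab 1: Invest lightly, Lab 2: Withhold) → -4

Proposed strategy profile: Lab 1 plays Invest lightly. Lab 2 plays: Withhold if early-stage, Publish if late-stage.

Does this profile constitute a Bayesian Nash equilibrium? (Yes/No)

Lab 1 plays Invest lightly: E[Invest lightly] = 0.75·(7) + 0.25·(13) = 8.5; E[Invest heavily] = -0.75. Best-responding. ✓
Lab 2 (research lead early-stage), facing Invest lightly: Publish gives 1, Withhold gives -4. Proposed Withhold is not best — profitable deviation exists. ✗
Lab 2 (research lead late-stage), facing Invest lightly: Publish gives 7, Withhold gives -4. Proposed Publish is best. ✓

No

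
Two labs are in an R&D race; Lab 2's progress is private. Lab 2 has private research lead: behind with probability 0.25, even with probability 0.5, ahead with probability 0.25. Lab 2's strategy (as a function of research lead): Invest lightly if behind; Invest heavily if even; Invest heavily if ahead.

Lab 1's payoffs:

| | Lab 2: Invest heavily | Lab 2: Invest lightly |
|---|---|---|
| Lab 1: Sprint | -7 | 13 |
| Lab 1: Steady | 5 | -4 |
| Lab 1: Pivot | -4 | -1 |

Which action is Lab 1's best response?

E[Sprint] = 0.25·(13) + 0.5·(-7) + 0.25·(-7) = -2
E[Steady] = 0.25·(-4) + 0.5·(5) + 0.25·(5) = 2.75
E[Pivot] = 0.25·(-1) + 0.5·(-4) + 0.25·(-4) = -3.25
Best response: Steady (2.75 is the largest).

Steady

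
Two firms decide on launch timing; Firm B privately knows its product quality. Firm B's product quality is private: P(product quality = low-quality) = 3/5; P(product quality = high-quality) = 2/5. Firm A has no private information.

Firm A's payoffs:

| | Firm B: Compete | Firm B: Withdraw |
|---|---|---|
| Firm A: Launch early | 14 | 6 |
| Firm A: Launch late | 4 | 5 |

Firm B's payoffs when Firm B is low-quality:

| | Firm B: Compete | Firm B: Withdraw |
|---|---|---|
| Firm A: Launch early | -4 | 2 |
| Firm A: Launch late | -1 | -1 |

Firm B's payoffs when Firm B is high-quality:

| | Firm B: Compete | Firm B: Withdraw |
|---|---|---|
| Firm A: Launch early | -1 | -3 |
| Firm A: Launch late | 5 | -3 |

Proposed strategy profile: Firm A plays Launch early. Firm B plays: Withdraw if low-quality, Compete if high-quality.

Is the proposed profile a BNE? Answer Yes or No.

Yes

Firm A plays Launch early: E[Launch early] = 3/5·(6) + 2/5·(14) = 46/5; E[Launch late] = 23/5. Best-responding. ✓
Firm B (product quality low-quality), facing Launch early: Compete gives -4, Withdraw gives 2. Proposed Withdraw is best. ✓
Firm B (product quality high-quality), facing Launch early: Compete gives -1, Withdraw gives -3. Proposed Compete is best. ✓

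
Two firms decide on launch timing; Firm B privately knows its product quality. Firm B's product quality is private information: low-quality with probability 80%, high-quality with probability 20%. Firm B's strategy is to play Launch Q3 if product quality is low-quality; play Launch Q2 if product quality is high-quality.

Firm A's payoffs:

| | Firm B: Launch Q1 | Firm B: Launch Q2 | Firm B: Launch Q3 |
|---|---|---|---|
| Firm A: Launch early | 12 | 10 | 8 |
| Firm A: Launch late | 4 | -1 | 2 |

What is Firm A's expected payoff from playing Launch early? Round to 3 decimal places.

E[Launch early] = 0.8·8 + 0.2·10 = 6.4 + 2 = 8.4

8.400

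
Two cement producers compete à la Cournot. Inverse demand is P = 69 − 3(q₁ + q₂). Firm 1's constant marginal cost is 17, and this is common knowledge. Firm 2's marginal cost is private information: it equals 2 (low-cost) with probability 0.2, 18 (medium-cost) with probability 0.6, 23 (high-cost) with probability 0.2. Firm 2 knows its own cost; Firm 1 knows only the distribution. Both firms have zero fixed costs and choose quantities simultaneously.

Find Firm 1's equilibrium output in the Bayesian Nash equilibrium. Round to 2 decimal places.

5.64

Firm 2 with cost c maximizes (69 − 3(q₁+q₂) − c)·q₂, giving q₂(c) = (69 − c − 3q₁)/6.
E[c₂] = 0.2·2 + 0.6·18 + 0.2·23 = 15.8
Firm 1's FOC against E[q₂] yields q₁ = (69 − 2·17 + E[c₂])/9 = (69 − 34 + 15.8)/9 = 5.64444.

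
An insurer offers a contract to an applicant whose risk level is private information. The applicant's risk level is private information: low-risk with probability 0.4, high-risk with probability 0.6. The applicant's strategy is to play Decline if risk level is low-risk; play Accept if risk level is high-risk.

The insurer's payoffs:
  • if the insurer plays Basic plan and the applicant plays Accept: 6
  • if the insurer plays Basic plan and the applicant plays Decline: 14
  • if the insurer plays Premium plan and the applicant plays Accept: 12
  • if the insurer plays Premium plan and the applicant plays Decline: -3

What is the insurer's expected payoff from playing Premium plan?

E[Premium plan] = 0.4·(-3) + 0.6·12 = (-1.2) + 7.2 = 6

6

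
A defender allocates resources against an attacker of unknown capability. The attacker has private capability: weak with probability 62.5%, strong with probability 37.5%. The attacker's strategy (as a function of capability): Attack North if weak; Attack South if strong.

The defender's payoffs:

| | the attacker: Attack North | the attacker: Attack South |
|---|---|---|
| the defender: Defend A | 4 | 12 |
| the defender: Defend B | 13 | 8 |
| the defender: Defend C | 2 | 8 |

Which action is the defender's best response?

Compute the defender's expected payoff for each action, taking the expectation over the attacker's type.
E[Defend A] = 0.625·(4) + 0.375·(12) = 7
E[Defend B] = 0.625·(13) + 0.375·(8) = 11.125
E[Defend C] = 0.625·(2) + 0.375·(8) = 4.25
Best response: Defend B (11.125 is the largest).

Defend B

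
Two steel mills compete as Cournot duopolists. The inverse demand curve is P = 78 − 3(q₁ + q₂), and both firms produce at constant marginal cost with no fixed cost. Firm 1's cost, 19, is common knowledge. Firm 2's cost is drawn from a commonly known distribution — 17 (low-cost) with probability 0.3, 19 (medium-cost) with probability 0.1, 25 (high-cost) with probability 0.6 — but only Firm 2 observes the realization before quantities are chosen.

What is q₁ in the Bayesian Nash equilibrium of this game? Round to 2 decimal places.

6.89

Type-c best response for Firm 2: q₂(c) = (78 − c)/6 − q₁/2.
Firm 1 maximizes expected profit; its first-order condition is 78 − 6q₁ − 3E[q₂] − 19 = 0.
Substituting E[q₂] and solving: E[c₂] = 22, so q₁ = (78 − 2·19 + 22)/9 = 6.88889.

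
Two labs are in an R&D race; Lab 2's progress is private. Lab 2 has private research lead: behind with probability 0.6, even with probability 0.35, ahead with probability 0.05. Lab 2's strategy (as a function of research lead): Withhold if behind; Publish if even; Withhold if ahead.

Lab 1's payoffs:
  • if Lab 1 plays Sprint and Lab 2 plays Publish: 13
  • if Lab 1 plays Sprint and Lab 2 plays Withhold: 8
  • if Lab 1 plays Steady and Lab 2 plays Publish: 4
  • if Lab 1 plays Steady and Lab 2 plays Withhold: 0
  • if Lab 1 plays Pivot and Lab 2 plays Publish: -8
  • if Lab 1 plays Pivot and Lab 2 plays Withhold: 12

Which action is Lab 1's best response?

E[Sprint] = 0.6·(8) + 0.35·(13) + 0.05·(8) = 9.75
E[Steady] = 0.6·(0) + 0.35·(4) + 0.05·(0) = 1.4
E[Pivot] = 0.6·(12) + 0.35·(-8) + 0.05·(12) = 5
Best response: Sprint (9.75 is the largest).

Sprint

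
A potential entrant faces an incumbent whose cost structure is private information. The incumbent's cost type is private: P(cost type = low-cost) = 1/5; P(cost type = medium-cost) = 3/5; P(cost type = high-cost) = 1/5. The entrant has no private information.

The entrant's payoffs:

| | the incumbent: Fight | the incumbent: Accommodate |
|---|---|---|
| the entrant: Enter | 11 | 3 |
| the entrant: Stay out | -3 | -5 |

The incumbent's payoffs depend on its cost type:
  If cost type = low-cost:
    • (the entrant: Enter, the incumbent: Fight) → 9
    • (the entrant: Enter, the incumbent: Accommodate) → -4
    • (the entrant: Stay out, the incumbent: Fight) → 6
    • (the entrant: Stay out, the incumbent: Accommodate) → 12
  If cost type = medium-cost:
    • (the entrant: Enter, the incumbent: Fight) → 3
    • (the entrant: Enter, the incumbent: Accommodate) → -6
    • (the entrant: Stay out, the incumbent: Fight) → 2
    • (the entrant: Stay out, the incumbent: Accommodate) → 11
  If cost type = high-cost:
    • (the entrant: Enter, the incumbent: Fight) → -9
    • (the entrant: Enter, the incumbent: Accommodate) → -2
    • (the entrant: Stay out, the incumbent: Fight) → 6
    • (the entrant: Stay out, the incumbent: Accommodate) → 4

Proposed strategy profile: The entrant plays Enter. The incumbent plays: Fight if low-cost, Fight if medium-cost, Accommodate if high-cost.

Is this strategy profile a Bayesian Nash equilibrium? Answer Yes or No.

Yes

The entrant plays Enter: E[Enter] = 1/5·(11) + 3/5·(11) + 1/5·(3) = 47/5; E[Stay out] = -17/5. Best-responding. ✓
The incumbent (cost type low-cost), facing Enter: Fight gives 9, Accommodate gives -4. Proposed Fight is best. ✓
The incumbent (cost type medium-cost), facing Enter: Fight gives 3, Accommodate gives -6. Proposed Fight is best. ✓
The incumbent (cost type high-cost), facing Enter: Fight gives -9, Accommodate gives -2. Proposed Accommodate is best. ✓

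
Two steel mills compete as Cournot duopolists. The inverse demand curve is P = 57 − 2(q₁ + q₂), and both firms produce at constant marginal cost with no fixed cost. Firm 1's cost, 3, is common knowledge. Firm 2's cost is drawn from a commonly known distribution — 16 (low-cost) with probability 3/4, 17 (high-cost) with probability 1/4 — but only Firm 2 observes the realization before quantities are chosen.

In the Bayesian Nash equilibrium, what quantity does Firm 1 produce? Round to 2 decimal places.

11.21

Firm 2 with cost c maximizes (57 − 2(q₁+q₂) − c)·q₂, giving q₂(c) = (57 − c − 2q₁)/4.
E[c₂] = 3/4·16 + 1/4·17 = 16.25
Firm 1's FOC against E[q₂] yields q₁ = (57 − 2·3 + E[c₂])/6 = (57 − 6 + 16.25)/6 = 11.2083.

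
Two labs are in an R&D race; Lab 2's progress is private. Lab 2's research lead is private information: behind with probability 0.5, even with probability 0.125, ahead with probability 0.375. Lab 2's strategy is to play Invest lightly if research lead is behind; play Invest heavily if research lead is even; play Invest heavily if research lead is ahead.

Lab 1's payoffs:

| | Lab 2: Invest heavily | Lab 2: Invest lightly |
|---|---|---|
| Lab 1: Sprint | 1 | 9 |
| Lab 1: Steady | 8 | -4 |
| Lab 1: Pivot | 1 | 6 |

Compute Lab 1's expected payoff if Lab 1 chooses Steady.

2

E[Steady] = 0.5·(-4) + 0.125·8 + 0.375·8 = (-2) + 1 + 3 = 2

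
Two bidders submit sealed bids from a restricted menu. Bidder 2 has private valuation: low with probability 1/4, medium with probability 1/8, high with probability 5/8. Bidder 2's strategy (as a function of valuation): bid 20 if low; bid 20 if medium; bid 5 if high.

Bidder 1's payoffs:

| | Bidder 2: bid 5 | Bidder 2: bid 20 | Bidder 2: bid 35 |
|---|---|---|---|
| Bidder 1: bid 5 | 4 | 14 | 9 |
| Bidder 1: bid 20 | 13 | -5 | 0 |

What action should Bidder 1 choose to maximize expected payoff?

E[bid 5] = 1/4·(14) + 1/8·(14) + 5/8·(4) = 31/4
E[bid 20] = 1/4·(-5) + 1/8·(-5) + 5/8·(13) = 25/4
Best response: bid 5 (31/4 is the largest).

bid 5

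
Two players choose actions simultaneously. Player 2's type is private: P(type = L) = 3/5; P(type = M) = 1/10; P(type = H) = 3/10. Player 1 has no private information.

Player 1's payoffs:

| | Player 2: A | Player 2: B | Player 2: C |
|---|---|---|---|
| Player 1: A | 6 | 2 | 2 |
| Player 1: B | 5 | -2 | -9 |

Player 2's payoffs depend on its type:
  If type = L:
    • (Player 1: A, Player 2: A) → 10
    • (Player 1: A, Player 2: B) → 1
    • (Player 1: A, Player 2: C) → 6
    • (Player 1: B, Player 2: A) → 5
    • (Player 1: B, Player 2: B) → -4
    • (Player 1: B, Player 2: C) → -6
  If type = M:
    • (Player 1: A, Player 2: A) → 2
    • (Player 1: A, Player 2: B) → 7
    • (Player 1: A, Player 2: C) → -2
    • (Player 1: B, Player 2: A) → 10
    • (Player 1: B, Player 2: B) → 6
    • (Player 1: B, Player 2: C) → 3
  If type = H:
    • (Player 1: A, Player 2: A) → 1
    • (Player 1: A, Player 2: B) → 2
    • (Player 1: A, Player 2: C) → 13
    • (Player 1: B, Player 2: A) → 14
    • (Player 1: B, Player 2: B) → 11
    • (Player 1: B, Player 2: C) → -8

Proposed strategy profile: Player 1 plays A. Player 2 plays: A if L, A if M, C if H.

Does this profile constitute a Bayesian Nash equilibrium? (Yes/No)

No

Player 1 plays A: E[A] = 3/5·(6) + 1/10·(6) + 3/10·(2) = 24/5; E[B] = 4/5. Best-responding. ✓
Player 2 (type L), facing A: A gives 10, B gives 1, C gives 6. Proposed A is best. ✓
Player 2 (type M), facing A: A gives 2, B gives 7, C gives -2. Proposed A is not best — profitable deviation exists. ✗
Player 2 (type H), facing A: A gives 1, B gives 2, C gives 13. Proposed C is best. ✓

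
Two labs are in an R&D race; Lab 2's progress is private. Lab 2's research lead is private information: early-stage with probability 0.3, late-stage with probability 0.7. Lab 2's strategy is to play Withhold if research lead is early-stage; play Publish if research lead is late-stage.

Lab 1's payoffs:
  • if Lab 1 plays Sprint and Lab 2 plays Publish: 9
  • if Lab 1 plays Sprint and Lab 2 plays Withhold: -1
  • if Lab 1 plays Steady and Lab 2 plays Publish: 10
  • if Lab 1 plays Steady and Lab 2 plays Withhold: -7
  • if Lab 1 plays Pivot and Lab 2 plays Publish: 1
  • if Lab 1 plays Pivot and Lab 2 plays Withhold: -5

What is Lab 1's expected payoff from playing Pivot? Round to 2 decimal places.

-0.80

E[Pivot] = 0.3·(-5) + 0.7·1 = (-1.5) + 0.7 = -0.8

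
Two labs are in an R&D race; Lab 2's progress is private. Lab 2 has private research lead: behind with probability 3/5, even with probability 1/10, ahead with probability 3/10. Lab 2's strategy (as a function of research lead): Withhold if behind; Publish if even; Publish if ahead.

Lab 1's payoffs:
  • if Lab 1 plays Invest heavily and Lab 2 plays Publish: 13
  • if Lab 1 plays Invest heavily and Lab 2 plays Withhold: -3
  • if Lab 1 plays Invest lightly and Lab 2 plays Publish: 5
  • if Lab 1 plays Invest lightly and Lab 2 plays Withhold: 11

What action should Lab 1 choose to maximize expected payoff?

Invest lightly

Compute Lab 1's expected payoff for each action, taking the expectation over Lab 2's type.
E[Invest heavily] = 3/5·(-3) + 1/10·(13) + 3/10·(13) = 17/5
E[Invest lightly] = 3/5·(11) + 1/10·(5) + 3/10·(5) = 43/5
Best response: Invest lightly (43/5 is the largest).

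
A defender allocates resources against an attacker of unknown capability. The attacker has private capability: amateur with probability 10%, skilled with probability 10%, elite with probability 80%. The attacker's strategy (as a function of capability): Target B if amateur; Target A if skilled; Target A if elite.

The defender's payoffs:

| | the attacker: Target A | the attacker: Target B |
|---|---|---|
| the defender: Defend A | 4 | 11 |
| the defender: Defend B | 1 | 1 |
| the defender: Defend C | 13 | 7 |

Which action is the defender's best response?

Defend C

E[Defend A] = 0.1·(11) + 0.1·(4) + 0.8·(4) = 4.7
E[Defend B] = 0.1·(1) + 0.1·(1) + 0.8·(1) = 1
E[Defend C] = 0.1·(7) + 0.1·(13) + 0.8·(13) = 12.4
Best response: Defend C (12.4 is the largest).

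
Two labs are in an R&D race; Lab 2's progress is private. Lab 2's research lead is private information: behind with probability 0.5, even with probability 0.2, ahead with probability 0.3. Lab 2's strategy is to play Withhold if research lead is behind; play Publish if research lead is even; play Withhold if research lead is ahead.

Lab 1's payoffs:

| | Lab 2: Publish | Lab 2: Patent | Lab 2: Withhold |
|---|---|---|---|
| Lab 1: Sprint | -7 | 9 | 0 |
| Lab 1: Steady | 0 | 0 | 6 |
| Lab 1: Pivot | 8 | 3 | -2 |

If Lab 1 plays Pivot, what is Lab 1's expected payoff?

Take the expectation over Lab 2's research lead, weighting each type's action by its prior probability.
E[Pivot] = 0.5·(-2) + 0.2·8 + 0.3·(-2) = (-1) + 1.6 + (-0.6) = 0

0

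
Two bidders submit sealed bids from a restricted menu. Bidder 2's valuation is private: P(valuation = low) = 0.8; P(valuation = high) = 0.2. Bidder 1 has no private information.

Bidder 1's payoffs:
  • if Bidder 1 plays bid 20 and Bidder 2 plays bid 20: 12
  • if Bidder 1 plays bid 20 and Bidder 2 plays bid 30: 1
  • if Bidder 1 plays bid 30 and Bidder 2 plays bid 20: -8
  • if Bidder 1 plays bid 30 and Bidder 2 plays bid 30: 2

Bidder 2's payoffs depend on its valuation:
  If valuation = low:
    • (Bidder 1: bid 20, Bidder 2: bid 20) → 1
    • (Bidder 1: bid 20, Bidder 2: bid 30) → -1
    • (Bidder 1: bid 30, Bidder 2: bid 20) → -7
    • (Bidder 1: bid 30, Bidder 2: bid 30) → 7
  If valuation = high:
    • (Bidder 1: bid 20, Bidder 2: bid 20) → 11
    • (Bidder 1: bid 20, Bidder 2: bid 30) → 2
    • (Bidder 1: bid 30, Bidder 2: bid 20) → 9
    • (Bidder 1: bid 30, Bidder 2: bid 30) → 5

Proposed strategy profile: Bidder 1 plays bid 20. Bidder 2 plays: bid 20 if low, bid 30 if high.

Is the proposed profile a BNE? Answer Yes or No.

No

A profile is a BNE iff every type of every player is best-responding given beliefs about the other side.
Bidder 1 plays bid 20: E[bid 20] = 0.8·(12) + 0.2·(1) = 9.8; E[bid 30] = -6. Best-responding. ✓
Bidder 2 (valuation low), facing bid 20: bid 20 gives 1, bid 30 gives -1. Proposed bid 20 is best. ✓
Bidder 2 (valuation high), facing bid 20: bid 20 gives 11, bid 30 gives 2. Proposed bid 30 is not best — profitable deviation exists. ✗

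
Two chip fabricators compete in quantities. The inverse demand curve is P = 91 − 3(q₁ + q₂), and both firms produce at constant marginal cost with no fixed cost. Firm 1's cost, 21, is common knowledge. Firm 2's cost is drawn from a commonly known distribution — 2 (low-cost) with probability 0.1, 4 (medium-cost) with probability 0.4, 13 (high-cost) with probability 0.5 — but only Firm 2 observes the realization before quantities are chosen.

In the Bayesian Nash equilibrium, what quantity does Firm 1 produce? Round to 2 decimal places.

Each type of Firm 2 best-responds to q₁; Firm 1 best-responds to the expected q₂ over Firm 2's types.
Firm 2 with cost c maximizes (91 − 3(q₁+q₂) − c)·q₂, giving q₂(c) = (91 − c − 3q₁)/6.
E[c₂] = 0.1·2 + 0.4·4 + 0.5·13 = 8.3
Firm 1's FOC against E[q₂] yields q₁ = (91 − 2·21 + E[c₂])/9 = (91 − 42 + 8.3)/9 = 6.36667.

6.37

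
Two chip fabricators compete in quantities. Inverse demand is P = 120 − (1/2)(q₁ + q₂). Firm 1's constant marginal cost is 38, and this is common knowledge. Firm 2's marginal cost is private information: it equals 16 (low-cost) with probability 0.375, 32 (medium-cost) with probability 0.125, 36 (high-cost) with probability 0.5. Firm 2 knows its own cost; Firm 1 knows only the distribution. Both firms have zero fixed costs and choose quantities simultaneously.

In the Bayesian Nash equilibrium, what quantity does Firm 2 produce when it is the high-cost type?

Firm 2 with cost c maximizes (120 − (1/2)(q₁+q₂) − c)·q₂, giving q₂(c) = (120 − c − (1/2)q₁).
E[c₂] = 0.375·16 + 0.125·32 + 0.5·36 = 28
Firm 1's FOC against E[q₂] yields q₁ = (120 − 2·38 + E[c₂])/(3/2) = (120 − 76 + 28)/(3/2) = 48.
q₂(high-cost) = (120 − 36 − (1/2)·48) = 60.

60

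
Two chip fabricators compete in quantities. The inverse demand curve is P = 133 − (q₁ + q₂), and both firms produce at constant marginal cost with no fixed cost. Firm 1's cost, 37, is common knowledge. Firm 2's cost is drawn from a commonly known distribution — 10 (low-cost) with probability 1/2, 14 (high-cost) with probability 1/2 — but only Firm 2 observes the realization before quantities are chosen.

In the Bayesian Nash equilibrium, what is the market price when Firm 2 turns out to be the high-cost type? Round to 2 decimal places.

61.67

Type-c best response for Firm 2: q₂(c) = (133 − c)/2 − q₁/2.
Firm 1 maximizes expected profit; its first-order condition is 133 − 2q₁ − E[q₂] − 37 = 0.
Substituting E[q₂] and solving: E[c₂] = 12, so q₁ = (133 − 2·37 + 12)/3 = 23.6667.
q₂(high-cost) = 47.6667, so P = 133 − (23.6667 + 47.6667) = 61.6667.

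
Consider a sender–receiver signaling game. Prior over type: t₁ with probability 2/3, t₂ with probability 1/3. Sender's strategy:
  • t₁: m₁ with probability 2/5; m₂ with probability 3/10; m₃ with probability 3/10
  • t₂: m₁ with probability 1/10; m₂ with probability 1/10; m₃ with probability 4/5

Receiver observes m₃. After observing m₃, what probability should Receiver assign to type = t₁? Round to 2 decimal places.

Apply Bayes' rule using the sender's strategy as the likelihood.
P(m₃) = (2/3)·(3/10) + (1/3)·(4/5) = 7/15
P(t₁ | m₃) = ((2/3)·(3/10)) / (7/15) = (1/5) / (7/15) = 3/7

0.43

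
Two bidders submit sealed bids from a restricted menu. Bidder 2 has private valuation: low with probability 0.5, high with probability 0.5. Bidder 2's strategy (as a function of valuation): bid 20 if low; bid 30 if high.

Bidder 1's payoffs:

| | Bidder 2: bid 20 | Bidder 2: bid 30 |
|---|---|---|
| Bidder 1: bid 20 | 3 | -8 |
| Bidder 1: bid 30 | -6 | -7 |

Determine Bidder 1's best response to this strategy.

bid 20

E[bid 20] = 0.5·(3) + 0.5·(-8) = -2.5
E[bid 30] = 0.5·(-6) + 0.5·(-7) = -6.5
Best response: bid 20 (-2.5 is the largest).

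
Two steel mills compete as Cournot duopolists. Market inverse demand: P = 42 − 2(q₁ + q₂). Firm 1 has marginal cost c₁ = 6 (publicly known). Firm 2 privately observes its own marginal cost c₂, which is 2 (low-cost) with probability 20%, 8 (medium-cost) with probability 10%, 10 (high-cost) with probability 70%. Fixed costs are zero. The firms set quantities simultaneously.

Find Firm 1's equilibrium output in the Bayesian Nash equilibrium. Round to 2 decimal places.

6.37

Type-c best response for Firm 2: q₂(c) = (42 − c)/4 − q₁/2.
Firm 1 maximizes expected profit; its first-order condition is 42 − 4q₁ − 2E[q₂] − 6 = 0.
Substituting E[q₂] and solving: E[c₂] = 8.2, so q₁ = (42 − 2·6 + 8.2)/6 = 6.36667.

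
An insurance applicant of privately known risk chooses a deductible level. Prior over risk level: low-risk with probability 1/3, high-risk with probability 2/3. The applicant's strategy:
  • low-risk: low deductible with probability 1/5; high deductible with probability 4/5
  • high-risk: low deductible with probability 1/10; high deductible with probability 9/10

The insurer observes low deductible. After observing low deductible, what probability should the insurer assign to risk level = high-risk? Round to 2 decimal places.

P(low deductible) = (1/3)·(1/5) + (2/3)·(1/10) = 2/15
P(high-risk | low deductible) = ((2/3)·(1/10)) / (2/15) = (1/15) / (2/15) = 1/2

0.50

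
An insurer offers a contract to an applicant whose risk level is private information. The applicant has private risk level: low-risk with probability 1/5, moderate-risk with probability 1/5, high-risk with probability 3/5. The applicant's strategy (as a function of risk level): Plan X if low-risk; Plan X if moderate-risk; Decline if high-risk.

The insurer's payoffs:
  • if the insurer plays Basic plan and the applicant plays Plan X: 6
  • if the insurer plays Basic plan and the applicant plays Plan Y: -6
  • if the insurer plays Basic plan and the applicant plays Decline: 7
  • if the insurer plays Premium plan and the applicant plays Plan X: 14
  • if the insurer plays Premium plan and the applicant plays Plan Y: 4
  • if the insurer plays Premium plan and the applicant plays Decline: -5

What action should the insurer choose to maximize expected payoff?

Basic plan

E[Basic plan] = 1/5·(6) + 1/5·(6) + 3/5·(7) = 33/5
E[Premium plan] = 1/5·(14) + 1/5·(14) + 3/5·(-5) = 13/5
Best response: Basic plan (33/5 is the largest).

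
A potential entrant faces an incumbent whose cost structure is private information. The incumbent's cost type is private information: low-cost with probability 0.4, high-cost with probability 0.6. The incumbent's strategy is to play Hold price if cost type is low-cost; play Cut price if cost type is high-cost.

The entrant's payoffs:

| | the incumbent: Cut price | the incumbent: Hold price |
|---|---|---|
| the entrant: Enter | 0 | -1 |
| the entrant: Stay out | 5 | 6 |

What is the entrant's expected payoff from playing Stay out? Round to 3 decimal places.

5.400

Take the expectation over the incumbent's cost type, weighting each type's action by its prior probability.
E[Stay out] = 0.4·6 + 0.6·5 = 2.4 + 3 = 5.4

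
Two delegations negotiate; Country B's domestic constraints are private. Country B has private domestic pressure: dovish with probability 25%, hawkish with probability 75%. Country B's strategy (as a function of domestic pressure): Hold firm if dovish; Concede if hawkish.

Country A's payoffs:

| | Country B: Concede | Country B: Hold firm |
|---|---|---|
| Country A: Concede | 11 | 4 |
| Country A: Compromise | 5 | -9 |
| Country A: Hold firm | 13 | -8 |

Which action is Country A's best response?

E[Concede] = 0.25·(4) + 0.75·(11) = 9.25
E[Compromise] = 0.25·(-9) + 0.75·(5) = 1.5
E[Hold firm] = 0.25·(-8) + 0.75·(13) = 7.75
Best response: Concede (9.25 is the largest).

Concede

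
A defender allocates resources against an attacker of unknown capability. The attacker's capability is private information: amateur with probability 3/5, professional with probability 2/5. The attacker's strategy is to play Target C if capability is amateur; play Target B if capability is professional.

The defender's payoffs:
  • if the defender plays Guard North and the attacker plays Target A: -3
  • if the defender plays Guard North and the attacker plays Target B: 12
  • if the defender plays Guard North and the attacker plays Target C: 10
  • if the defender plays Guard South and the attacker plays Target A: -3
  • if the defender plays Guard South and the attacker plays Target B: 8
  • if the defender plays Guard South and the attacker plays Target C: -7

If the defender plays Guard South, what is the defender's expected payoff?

E[Guard South] = 3/5·(-7) + 2/5·8 = (-21/5) + 16/5 = -1

-1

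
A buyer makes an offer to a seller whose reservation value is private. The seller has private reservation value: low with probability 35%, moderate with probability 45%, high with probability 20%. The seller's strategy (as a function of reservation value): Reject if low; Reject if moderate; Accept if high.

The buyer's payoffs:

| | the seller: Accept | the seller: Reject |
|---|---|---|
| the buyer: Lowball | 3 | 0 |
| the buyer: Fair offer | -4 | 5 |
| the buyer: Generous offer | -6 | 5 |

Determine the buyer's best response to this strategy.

Fair offer

Compute the buyer's expected payoff for each action, taking the expectation over the seller's type.
E[Lowball] = 0.35·(0) + 0.45·(0) + 0.2·(3) = 0.6
E[Fair offer] = 0.35·(5) + 0.45·(5) + 0.2·(-4) = 3.2
E[Generous offer] = 0.35·(5) + 0.45·(5) + 0.2·(-6) = 2.8
Best response: Fair offer (3.2 is the largest).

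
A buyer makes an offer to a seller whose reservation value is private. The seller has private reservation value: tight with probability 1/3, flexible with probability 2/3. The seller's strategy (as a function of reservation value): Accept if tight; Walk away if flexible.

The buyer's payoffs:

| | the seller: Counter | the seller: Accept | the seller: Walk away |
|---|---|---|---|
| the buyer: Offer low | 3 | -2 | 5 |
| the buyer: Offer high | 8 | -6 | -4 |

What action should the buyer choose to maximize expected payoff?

E[Offer low] = 1/3·(-2) + 2/3·(5) = 8/3
E[Offer high] = 1/3·(-6) + 2/3·(-4) = -14/3
Best response: Offer low (8/3 is the largest).

Offer low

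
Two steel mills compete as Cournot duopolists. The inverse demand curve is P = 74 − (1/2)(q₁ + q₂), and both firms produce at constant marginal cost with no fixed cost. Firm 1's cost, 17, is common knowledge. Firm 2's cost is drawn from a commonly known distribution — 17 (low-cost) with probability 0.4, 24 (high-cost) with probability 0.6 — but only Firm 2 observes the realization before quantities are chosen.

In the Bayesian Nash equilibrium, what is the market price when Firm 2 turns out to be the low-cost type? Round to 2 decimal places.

35.30

Firm 2 with cost c maximizes (74 − (1/2)(q₁+q₂) − c)·q₂, giving q₂(c) = (74 − c − (1/2)q₁).
E[c₂] = 0.4·17 + 0.6·24 = 21.2
Firm 1's FOC against E[q₂] yields q₁ = (74 − 2·17 + E[c₂])/(3/2) = (74 − 34 + 21.2)/(3/2) = 40.8.
q₂(low-cost) = 36.6, so P = 74 − (1/2)·(40.8 + 36.6) = 35.3.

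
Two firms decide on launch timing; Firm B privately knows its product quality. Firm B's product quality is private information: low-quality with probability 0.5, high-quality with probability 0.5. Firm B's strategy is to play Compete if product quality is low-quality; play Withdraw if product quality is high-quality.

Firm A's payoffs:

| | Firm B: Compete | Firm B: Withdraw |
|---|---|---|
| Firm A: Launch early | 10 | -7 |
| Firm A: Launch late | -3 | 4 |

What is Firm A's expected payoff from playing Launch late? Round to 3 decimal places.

0.500

Take the expectation over Firm B's product quality, weighting each type's action by its prior probability.
E[Launch late] = 0.5·(-3) + 0.5·4 = (-1.5) + 2 = 0.5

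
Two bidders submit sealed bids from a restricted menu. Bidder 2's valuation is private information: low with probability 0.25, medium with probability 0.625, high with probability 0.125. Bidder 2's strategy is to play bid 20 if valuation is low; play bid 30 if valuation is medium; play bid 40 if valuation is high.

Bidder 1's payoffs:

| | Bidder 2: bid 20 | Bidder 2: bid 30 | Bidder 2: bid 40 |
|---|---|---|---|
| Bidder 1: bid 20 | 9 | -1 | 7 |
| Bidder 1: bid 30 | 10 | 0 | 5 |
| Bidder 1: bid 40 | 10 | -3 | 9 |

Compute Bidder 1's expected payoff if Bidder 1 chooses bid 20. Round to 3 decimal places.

2.500

Take the expectation over Bidder 2's valuation, weighting each type's action by its prior probability.
E[bid 20] = 0.25·9 + 0.625·(-1) + 0.125·7 = 2.25 + (-0.625) + 0.875 = 2.5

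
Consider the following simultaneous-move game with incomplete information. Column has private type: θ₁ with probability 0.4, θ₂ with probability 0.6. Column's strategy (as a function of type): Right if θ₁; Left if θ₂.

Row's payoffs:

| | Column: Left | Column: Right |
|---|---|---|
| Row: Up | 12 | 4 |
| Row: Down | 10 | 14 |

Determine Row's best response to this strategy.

E[Up] = 0.4·(4) + 0.6·(12) = 8.8
E[Down] = 0.4·(14) + 0.6·(10) = 11.6
Best response: Down (11.6 is the largest).

Down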